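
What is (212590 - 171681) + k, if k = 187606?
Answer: 228515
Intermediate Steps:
(212590 - 171681) + k = (212590 - 171681) + 187606 = 40909 + 187606 = 228515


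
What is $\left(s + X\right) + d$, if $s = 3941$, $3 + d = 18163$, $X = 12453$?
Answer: $34554$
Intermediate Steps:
$d = 18160$ ($d = -3 + 18163 = 18160$)
$\left(s + X\right) + d = \left(3941 + 12453\right) + 18160 = 16394 + 18160 = 34554$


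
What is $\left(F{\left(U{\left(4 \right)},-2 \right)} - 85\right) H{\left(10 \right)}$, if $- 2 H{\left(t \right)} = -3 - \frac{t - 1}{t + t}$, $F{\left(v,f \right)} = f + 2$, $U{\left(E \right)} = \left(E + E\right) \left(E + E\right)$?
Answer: $- \frac{1173}{8} \approx -146.63$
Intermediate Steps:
$U{\left(E \right)} = 4 E^{2}$ ($U{\left(E \right)} = 2 E 2 E = 4 E^{2}$)
$F{\left(v,f \right)} = 2 + f$
$H{\left(t \right)} = \frac{3}{2} + \frac{-1 + t}{4 t}$ ($H{\left(t \right)} = - \frac{-3 - \frac{t - 1}{t + t}}{2} = - \frac{-3 - \frac{-1 + t}{2 t}}{2} = \frac{3}{2} + \frac{-1 + t}{4 t}$)
$\left(F{\left(U{\left(4 \right)},-2 \right)} - 85\right) H{\left(10 \right)} = \left(\left(2 - 2\right) - 85\right) \frac{-1 + 7 \cdot 10}{4 \cdot 10} = \left(0 - 85\right) \frac{1}{4} \cdot \frac{1}{10} \left(-1 + 70\right) = - 85 \cdot \frac{1}{4} \cdot \frac{1}{10} \cdot 69 = \left(-85\right) \frac{69}{40} = - \frac{1173}{8}$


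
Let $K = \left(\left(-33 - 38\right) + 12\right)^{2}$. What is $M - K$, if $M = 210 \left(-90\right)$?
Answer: $-22381$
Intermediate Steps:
$M = -18900$
$K = 3481$ ($K = \left(-71 + 12\right)^{2} = \left(-59\right)^{2} = 3481$)
$M - K = -18900 - 3481 = -22381$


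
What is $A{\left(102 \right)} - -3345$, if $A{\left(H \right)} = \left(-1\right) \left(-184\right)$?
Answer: $3529$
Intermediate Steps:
$A{\left(H \right)} = 184$
$A{\left(102 \right)} - -3345 = 184 - -3345 = 184 + 3345 = 3529$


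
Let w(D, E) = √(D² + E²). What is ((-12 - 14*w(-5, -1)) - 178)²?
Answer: 41196 + 5320*√26 ≈ 68323.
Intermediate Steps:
((-12 - 14*w(-5, -1)) - 178)² = ((-12 - 14*√((-5)² + (-1)²)) - 178)² = ((-12 - 14*√(25 + 1)) - 178)² = ((-12 - 14*√26) - 178)² = (-190 - 14*√26)²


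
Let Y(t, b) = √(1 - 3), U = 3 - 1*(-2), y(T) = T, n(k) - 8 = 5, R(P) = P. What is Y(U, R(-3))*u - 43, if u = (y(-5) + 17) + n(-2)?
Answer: -43 + 25*I*√2 ≈ -43.0 + 35.355*I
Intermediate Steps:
n(k) = 13 (n(k) = 8 + 5 = 13)
U = 5 (U = 3 + 2 = 5)
Y(t, b) = I*√2 (Y(t, b) = √(-2) = I*√2)
u = 25 (u = (-5 + 17) + 13 = 12 + 13 = 25)
Y(U, R(-3))*u - 43 = (I*√2)*25 - 43 = 25*I*√2 - 43 = -43 + 25*I*√2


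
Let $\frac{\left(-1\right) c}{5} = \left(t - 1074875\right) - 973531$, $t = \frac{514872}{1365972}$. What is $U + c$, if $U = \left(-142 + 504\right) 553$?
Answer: $\frac{1188647674966}{113831} \approx 1.0442 \cdot 10^{7}$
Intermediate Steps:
$t = \frac{42906}{113831}$ ($t = 514872 \cdot \frac{1}{1365972} = \frac{42906}{113831} \approx 0.37693$)
$U = 200186$ ($U = 362 \cdot 553 = 200186$)
$c = \frac{1165860302400}{113831}$ ($c = - 5 \left(\left(\frac{42906}{113831} - 1074875\right) - 973531\right) = - 5 \left(- \frac{122354053219}{113831} - 973531\right) = \left(-5\right) \left(- \frac{233172060480}{113831}\right) = \frac{1165860302400}{113831} \approx 1.0242 \cdot 10^{7}$)
$U + c = 200186 + \frac{1165860302400}{113831} = \frac{1188647674966}{113831}$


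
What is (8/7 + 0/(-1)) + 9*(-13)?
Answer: -811/7 ≈ -115.86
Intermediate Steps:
(8/7 + 0/(-1)) + 9*(-13) = (8*(1/7) + 0*(-1)) - 117 = (8/7 + 0) - 117 = 8/7 - 117 = -811/7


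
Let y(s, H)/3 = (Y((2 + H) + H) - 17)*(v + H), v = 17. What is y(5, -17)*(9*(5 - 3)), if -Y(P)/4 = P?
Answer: 0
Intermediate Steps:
Y(P) = -4*P
y(s, H) = 3*(-25 - 8*H)*(17 + H) (y(s, H) = 3*((-4*((2 + H) + H) - 17)*(17 + H)) = 3*((-4*(2 + 2*H) - 17)*(17 + H)) = 3*(((-8 - 8*H) - 17)*(17 + H)) = 3*((-25 - 8*H)*(17 + H)) = 3*(-25 - 8*H)*(17 + H))
y(5, -17)*(9*(5 - 3)) = (-1275 - 483*(-17) - 24*(-17)**2)*(9*(5 - 3)) = (-1275 + 8211 - 24*289)*(9*2) = (-1275 + 8211 - 6936)*18 = 0*18 = 0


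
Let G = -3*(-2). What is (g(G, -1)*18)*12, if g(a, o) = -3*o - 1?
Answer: 432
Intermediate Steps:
G = 6
g(a, o) = -1 - 3*o
(g(G, -1)*18)*12 = ((-1 - 3*(-1))*18)*12 = ((-1 + 3)*18)*12 = (2*18)*12 = 36*12 = 432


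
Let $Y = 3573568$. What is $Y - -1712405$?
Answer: $5285973$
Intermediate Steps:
$Y - -1712405 = 3573568 - -1712405 = 3573568 + 1712405 = 5285973$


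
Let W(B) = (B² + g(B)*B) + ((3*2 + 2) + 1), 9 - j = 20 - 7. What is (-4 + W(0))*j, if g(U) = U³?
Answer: -20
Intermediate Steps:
j = -4 (j = 9 - (20 - 7) = 9 - 1*13 = 9 - 13 = -4)
W(B) = 9 + B² + B⁴ (W(B) = (B² + B³*B) + ((3*2 + 2) + 1) = (B² + B⁴) + ((6 + 2) + 1) = (B² + B⁴) + (8 + 1) = (B² + B⁴) + 9 = 9 + B² + B⁴)
(-4 + W(0))*j = (-4 + (9 + 0² + 0⁴))*(-4) = (-4 + (9 + 0 + 0))*(-4) = (-4 + 9)*(-4) = 5*(-4) = -20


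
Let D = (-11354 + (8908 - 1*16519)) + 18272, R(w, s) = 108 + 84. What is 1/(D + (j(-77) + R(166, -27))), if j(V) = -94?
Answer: -1/595 ≈ -0.0016807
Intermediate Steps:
R(w, s) = 192
D = -693 (D = (-11354 + (8908 - 16519)) + 18272 = (-11354 - 7611) + 18272 = -18965 + 18272 = -693)
1/(D + (j(-77) + R(166, -27))) = 1/(-693 + (-94 + 192)) = 1/(-693 + 98) = 1/(-595) = -1/595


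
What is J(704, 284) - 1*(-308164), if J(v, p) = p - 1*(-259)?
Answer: 308707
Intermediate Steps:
J(v, p) = 259 + p (J(v, p) = p + 259 = 259 + p)
J(704, 284) - 1*(-308164) = (259 + 284) - 1*(-308164) = 543 + 308164 = 308707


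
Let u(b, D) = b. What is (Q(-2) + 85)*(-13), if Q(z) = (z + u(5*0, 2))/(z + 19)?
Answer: -18759/17 ≈ -1103.5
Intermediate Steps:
Q(z) = z/(19 + z) (Q(z) = (z + 5*0)/(z + 19) = (z + 0)/(19 + z) = z/(19 + z))
(Q(-2) + 85)*(-13) = (-2/(19 - 2) + 85)*(-13) = (-2/17 + 85)*(-13) = (1443/17)*(-13) = -18759/17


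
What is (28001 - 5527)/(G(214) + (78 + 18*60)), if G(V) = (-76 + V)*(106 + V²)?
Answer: 11237/3167817 ≈ 0.0035472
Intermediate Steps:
(28001 - 5527)/(G(214) + (78 + 18*60)) = (28001 - 5527)/((-8056 + 214³ - 76*214² + 106*214) + (78 + 18*60)) = 22474/((-8056 + 9800344 - 76*45796 + 22684) + (78 + 1080)) = 22474/((-8056 + 9800344 - 3480496 + 22684) + 1158) = 22474/(6334476 + 1158) = 22474/6335634 = 22474*(1/6335634) = 11237/3167817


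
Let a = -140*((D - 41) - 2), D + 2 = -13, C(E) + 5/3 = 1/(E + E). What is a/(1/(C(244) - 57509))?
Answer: -85458547195/183 ≈ -4.6699e+8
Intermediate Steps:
C(E) = -5/3 + 1/(2*E) (C(E) = -5/3 + 1/(E + E) = -5/3 + 1/(2*E))
D = -15 (D = -2 - 13 = -15)
a = 8120 (a = -140*((-15 - 41) - 2) = -140*(-56 - 2) = -140*(-58) = 8120)
a/(1/(C(244) - 57509)) = 8120/(1/((⅙)*(3 - 10*244)/244 - 57509)) = 8120/(1/((⅙)*(1/244)*(3 - 2440) - 57509)) = 8120/(1/((⅙)*(1/244)*(-2437) - 57509)) = 8120/(1/(-2437/1464 - 57509)) = 8120/(1/(-84195613/1464)) = 8120/(-1464/84195613) = 8120*(-84195613/1464) = -85458547195/183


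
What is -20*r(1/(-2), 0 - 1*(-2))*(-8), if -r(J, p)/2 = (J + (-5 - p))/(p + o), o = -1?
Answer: 2400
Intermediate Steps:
r(J, p) = -2*(-5 + J - p)/(-1 + p) (r(J, p) = -2*(J + (-5 - p))/(p - 1) = -2*(-5 + J - p)/(-1 + p))
-20*r(1/(-2), 0 - 1*(-2))*(-8) = -40*(5 + (0 - 1*(-2)) - 1/(-2))/(-1 + (0 - 1*(-2)))*(-8) = -40*(5 + (0 + 2) - (-1)/2)/(-1 + (0 + 2))*(-8) = -40*(5 + 2 - 1*(-½))/(-1 + 2)*(-8) = -40*(5 + 2 + ½)/1*(-8) = -40*15/2*(-8) = -20*15*(-8) = -300*(-8) = 2400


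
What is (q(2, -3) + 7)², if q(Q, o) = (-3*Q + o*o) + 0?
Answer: 100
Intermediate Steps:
q(Q, o) = o² - 3*Q (q(Q, o) = (-3*Q + o²) + 0 = (o² - 3*Q) + 0 = o² - 3*Q)
(q(2, -3) + 7)² = (((-3)² - 3*2) + 7)² = ((9 - 6) + 7)² = (3 + 7)² = 10² = 100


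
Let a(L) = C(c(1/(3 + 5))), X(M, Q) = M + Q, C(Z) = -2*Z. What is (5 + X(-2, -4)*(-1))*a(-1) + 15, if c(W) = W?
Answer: 49/4 ≈ 12.250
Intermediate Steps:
a(L) = -¼ (a(L) = -2/(3 + 5) = -2/8 = -2*⅛ = -¼)
(5 + X(-2, -4)*(-1))*a(-1) + 15 = (5 + (-2 - 4)*(-1))*(-¼) + 15 = (5 - 6*(-1))*(-¼) + 15 = (5 + 6)*(-¼) + 15 = 11*(-¼) + 15 = -11/4 + 15 = 49/4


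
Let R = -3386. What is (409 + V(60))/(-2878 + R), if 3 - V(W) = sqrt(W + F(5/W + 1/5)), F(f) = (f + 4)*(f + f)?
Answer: -103/1566 + sqrt(224738)/375840 ≈ -0.064511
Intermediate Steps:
F(f) = 2*f*(4 + f) (F(f) = (4 + f)*(2*f) = 2*f*(4 + f))
V(W) = 3 - sqrt(W + 2*(1/5 + 5/W)*(21/5 + 5/W)) (V(W) = 3 - sqrt(W + 2*(5/W + 1/5)*(4 + (5/W + 1/5))) = 3 - sqrt(W + 2*(1/5 + 5/W)*(4 + (1/5 + 5/W))) = 3 - sqrt(W + 2*(1/5 + 5/W)*(21/5 + 5/W)))
(409 + V(60))/(-2878 + R) = (409 + (3 - sqrt(42 + 25*60 + 1100/60 + 1250/60**2)/5))/(-2878 - 3386) = (409 + (3 - sqrt(42 + 1500 + 1100*(1/60) + 1250*(1/3600))/5))/(-6264) = (409 + (3 - sqrt(42 + 1500 + 55/3 + 25/72)/5))*(-1/6264) = (409 + (3 - sqrt(224738)/60))*(-1/6264) = (412 - sqrt(224738)/60)*(-1/6264) = -103/1566 + sqrt(224738)/375840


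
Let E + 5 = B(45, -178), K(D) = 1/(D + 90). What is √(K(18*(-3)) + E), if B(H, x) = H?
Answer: √1441/6 ≈ 6.3268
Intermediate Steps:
K(D) = 1/(90 + D)
E = 40 (E = -5 + 45 = 40)
√(K(18*(-3)) + E) = √(1/(90 + 18*(-3)) + 40) = √(1/(90 - 54) + 40) = √(1/36 + 40) = √(1441/36) = √1441/6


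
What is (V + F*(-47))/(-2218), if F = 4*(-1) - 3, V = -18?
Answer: -311/2218 ≈ -0.14022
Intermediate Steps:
F = -7 (F = -4 - 3 = -7)
(V + F*(-47))/(-2218) = (-18 - 7*(-47))/(-2218) = (-18 + 329)*(-1/2218) = 311*(-1/2218) = -311/2218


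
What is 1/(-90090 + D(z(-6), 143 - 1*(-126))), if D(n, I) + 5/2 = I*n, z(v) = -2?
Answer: -2/181261 ≈ -1.1034e-5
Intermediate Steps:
D(n, I) = -5/2 + I*n
1/(-90090 + D(z(-6), 143 - 1*(-126))) = 1/(-90090 + (-5/2 + (143 - 1*(-126))*(-2))) = 1/(-90090 + (-5/2 + (143 + 126)*(-2))) = 1/(-90090 + (-5/2 + 269*(-2))) = 1/(-90090 + (-5/2 - 538)) = 1/(-90090 - 1081/2) = 1/(-181261/2) = -2/181261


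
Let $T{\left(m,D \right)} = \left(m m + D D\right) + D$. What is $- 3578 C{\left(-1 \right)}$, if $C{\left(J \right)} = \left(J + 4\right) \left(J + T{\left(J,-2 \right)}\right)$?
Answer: $-21468$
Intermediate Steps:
$T{\left(m,D \right)} = D + D^{2} + m^{2}$ ($T{\left(m,D \right)} = \left(m^{2} + D^{2}\right) + D = \left(D^{2} + m^{2}\right) + D = D + D^{2} + m^{2}$)
$C{\left(J \right)} = \left(4 + J\right) \left(2 + J + J^{2}\right)$ ($C{\left(J \right)} = \left(J + 4\right) \left(J + \left(-2 + \left(-2\right)^{2} + J^{2}\right)\right) = \left(4 + J\right) \left(J + \left(-2 + 4 + J^{2}\right)\right) = \left(4 + J\right) \left(J + \left(2 + J^{2}\right)\right) = \left(4 + J\right) \left(2 + J + J^{2}\right)$)
$- 3578 C{\left(-1 \right)} = - 3578 \left(8 + \left(-1\right)^{3} + 5 \left(-1\right)^{2} + 6 \left(-1\right)\right) = - 3578 \left(8 - 1 + 5 \cdot 1 - 6\right) = - 3578 \left(8 - 1 + 5 - 6\right) = \left(-3578\right) 6 = -21468$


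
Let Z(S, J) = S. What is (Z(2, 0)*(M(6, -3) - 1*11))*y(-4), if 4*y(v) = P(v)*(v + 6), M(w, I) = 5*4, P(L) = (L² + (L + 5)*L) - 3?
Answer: 81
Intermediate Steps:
P(L) = -3 + L² + L*(5 + L) (P(L) = (L² + (5 + L)*L) - 3 = (L² + L*(5 + L)) - 3 = -3 + L² + L*(5 + L))
M(w, I) = 20
y(v) = (6 + v)*(-3 + 2*v² + 5*v)/4 (y(v) = ((-3 + 2*v² + 5*v)*(v + 6))/4 = ((-3 + 2*v² + 5*v)*(6 + v))/4 = ((6 + v)*(-3 + 2*v² + 5*v))/4 = (6 + v)*(-3 + 2*v² + 5*v)/4)
(Z(2, 0)*(M(6, -3) - 1*11))*y(-4) = (2*(20 - 1*11))*((6 - 4)*(-3 + 2*(-4)² + 5*(-4))/4) = (2*(20 - 11))*((¼)*2*(-3 + 2*16 - 20)) = (2*9)*((¼)*2*(-3 + 32 - 20)) = 18*((¼)*2*9) = 18*(9/2) = 81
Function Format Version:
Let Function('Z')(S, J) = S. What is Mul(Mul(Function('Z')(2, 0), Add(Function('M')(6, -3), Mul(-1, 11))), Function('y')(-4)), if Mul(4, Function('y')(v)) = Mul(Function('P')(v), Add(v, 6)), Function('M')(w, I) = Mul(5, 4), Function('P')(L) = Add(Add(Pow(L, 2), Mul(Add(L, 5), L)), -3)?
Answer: 81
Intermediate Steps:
Function('P')(L) = Add(-3, Pow(L, 2), Mul(L, Add(5, L))) (Function('P')(L) = Add(Add(Pow(L, 2), Mul(Add(5, L), L)), -3) = Add(Add(Pow(L, 2), Mul(L, Add(5, L))), -3) = Add(-3, Pow(L, 2), Mul(L, Add(5, L))))
Function('M')(w, I) = 20
Function('y')(v) = Mul(Rational(1, 4), Add(6, v), Add(-3, Mul(2, Pow(v, 2)), Mul(5, v))) (Function('y')(v) = Mul(Rational(1, 4), Mul(Add(-3, Mul(2, Pow(v, 2)), Mul(5, v)), Add(v, 6))) = Mul(Rational(1, 4), Mul(Add(-3, Mul(2, Pow(v, 2)), Mul(5, v)), Add(6, v))) = Mul(Rational(1, 4), Mul(Add(6, v), Add(-3, Mul(2, Pow(v, 2)), Mul(5, v)))) = Mul(Rational(1, 4), Add(6, v), Add(-3, Mul(2, Pow(v, 2)), Mul(5, v))))
Mul(Mul(Function('Z')(2, 0), Add(Function('M')(6, -3), Mul(-1, 11))), Function('y')(-4)) = Mul(Mul(2, Add(20, Mul(-1, 11))), Mul(Rational(1, 4), Add(6, -4), Add(-3, Mul(2, Pow(-4, 2)), Mul(5, -4)))) = Mul(Mul(2, Add(20, -11)), Mul(Rational(1, 4), 2, Add(-3, Mul(2, 16), -20))) = Mul(Mul(2, 9), Mul(Rational(1, 4), 2, Add(-3, 32, -20))) = Mul(18, Mul(Rational(1, 4), 2, 9)) = Mul(18, Rational(9, 2)) = 81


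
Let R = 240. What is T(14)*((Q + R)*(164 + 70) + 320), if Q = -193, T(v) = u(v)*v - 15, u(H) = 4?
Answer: 464038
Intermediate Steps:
T(v) = -15 + 4*v (T(v) = 4*v - 15 = -15 + 4*v)
T(14)*((Q + R)*(164 + 70) + 320) = (-15 + 4*14)*((-193 + 240)*(164 + 70) + 320) = (-15 + 56)*(47*234 + 320) = 41*(10998 + 320) = 41*11318 = 464038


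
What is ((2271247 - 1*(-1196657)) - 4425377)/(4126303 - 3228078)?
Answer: -957473/898225 ≈ -1.0660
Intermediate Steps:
((2271247 - 1*(-1196657)) - 4425377)/(4126303 - 3228078) = ((2271247 + 1196657) - 4425377)/898225 = (3467904 - 4425377)*(1/898225) = -957473*1/898225 = -957473/898225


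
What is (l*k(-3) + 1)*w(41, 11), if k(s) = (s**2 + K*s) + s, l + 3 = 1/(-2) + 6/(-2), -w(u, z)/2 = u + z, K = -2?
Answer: 8008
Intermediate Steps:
w(u, z) = -2*u - 2*z (w(u, z) = -2*(u + z) = -2*u - 2*z)
l = -13/2 (l = -3 + (1/(-2) + 6/(-2)) = -3 + (1*(-1/2) + 6*(-1/2)) = -3 + (-1/2 - 3) = -3 - 7/2 = -13/2 ≈ -6.5000)
k(s) = s**2 - s (k(s) = (s**2 - 2*s) + s = s**2 - s)
(l*k(-3) + 1)*w(41, 11) = (-(-39)*(-1 - 3)/2 + 1)*(-2*41 - 2*11) = (-(-39)*(-4)/2 + 1)*(-82 - 22) = (-13/2*12 + 1)*(-104) = (-78 + 1)*(-104) = -77*(-104) = 8008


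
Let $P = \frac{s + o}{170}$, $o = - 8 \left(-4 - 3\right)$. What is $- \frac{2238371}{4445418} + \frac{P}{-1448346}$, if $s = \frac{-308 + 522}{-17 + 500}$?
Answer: $- \frac{11091477509761574}{22027729684131045} \approx -0.50352$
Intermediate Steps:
$s = \frac{214}{483} \approx 0.44306$
$o = 56$ ($o = \left(-8\right) \left(-7\right) = 56$)
$P = \frac{13631}{41055}$ ($P = \frac{\frac{214}{483} + 56}{170} = \frac{27262}{483} \cdot \frac{1}{170} = \frac{13631}{41055} \approx 0.33202$)
$- \frac{2238371}{4445418} + \frac{P}{-1448346} = - \frac{2238371}{4445418} + \frac{13631}{41055 \left(-1448346\right)} = \left(-2238371\right) \frac{1}{4445418} + \frac{13631}{41055} \left(- \frac{1}{1448346}\right) = - \frac{2238371}{4445418} - \frac{13631}{59461845030} = - \frac{11091477509761574}{22027729684131045}$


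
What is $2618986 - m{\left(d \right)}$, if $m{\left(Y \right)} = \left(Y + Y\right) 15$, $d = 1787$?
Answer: $2565376$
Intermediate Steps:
$m{\left(Y \right)} = 30 Y$ ($m{\left(Y \right)} = 2 Y 15 = 30 Y$)
$2618986 - m{\left(d \right)} = 2618986 - 30 \cdot 1787 = 2618986 - 53610 = 2565376$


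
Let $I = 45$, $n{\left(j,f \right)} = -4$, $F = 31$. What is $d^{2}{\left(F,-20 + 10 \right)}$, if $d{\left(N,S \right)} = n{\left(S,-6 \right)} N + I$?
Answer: $6241$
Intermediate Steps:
$d{\left(N,S \right)} = 45 - 4 N$ ($d{\left(N,S \right)} = - 4 N + 45 = 45 - 4 N$)
$d^{2}{\left(F,-20 + 10 \right)} = \left(45 - 124\right)^{2} = \left(-79\right)^{2} = 6241$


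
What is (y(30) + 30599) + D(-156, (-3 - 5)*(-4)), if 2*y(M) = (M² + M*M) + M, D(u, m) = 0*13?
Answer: 31514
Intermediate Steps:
D(u, m) = 0
y(M) = M² + M/2 (y(M) = ((M² + M*M) + M)/2 = ((M² + M²) + M)/2 = (2*M² + M)/2 = (M + 2*M²)/2 = M² + M/2)
(y(30) + 30599) + D(-156, (-3 - 5)*(-4)) = (30*(½ + 30) + 30599) + 0 = (30*(61/2) + 30599) + 0 = (915 + 30599) + 0 = 31514 + 0 = 31514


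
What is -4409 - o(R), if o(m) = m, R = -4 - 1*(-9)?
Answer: -4414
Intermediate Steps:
R = 5 (R = -4 + 9 = 5)
-4409 - o(R) = -4409 - 1*5 = -4409 - 5 = -4414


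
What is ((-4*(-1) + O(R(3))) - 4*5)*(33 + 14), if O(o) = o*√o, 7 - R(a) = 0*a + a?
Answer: -376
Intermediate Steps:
R(a) = 7 - a (R(a) = 7 - (0*a + a) = 7 - (0 + a) = 7 - a)
O(o) = o^(3/2)
((-4*(-1) + O(R(3))) - 4*5)*(33 + 14) = ((-4*(-1) + (7 - 1*3)^(3/2)) - 4*5)*(33 + 14) = ((4 + (7 - 3)^(3/2)) - 20)*47 = ((4 + 4^(3/2)) - 20)*47 = ((4 + 8) - 20)*47 = (12 - 20)*47 = -8*47 = -376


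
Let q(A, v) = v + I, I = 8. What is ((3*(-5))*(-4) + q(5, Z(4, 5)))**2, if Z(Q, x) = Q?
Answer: 5184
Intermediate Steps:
q(A, v) = 8 + v (q(A, v) = v + 8 = 8 + v)
((3*(-5))*(-4) + q(5, Z(4, 5)))**2 = ((3*(-5))*(-4) + (8 + 4))**2 = (-15*(-4) + 12)**2 = (60 + 12)**2 = 72**2 = 5184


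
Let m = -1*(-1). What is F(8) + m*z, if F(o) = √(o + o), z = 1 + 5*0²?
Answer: 5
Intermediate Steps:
z = 1 (z = 1 + 5*0 = 1 + 0 = 1)
F(o) = √2*√o (F(o) = √(2*o) = √2*√o)
m = 1
F(8) + m*z = √2*√8 + 1*1 = √2*(2*√2) + 1 = 4 + 1 = 5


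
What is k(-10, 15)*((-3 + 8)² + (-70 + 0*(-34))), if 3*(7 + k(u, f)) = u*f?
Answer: 2565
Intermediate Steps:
k(u, f) = -7 + f*u/3 (k(u, f) = -7 + (u*f)/3 = -7 + (f*u)/3 = -7 + f*u/3)
k(-10, 15)*((-3 + 8)² + (-70 + 0*(-34))) = (-7 + (⅓)*15*(-10))*((-3 + 8)² + (-70 + 0*(-34))) = (-7 - 50)*(5² + (-70 + 0)) = -57*(25 - 70) = -57*(-45) = 2565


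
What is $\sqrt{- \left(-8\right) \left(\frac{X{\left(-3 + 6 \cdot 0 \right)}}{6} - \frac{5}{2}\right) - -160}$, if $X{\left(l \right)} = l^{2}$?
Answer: $2 \sqrt{38} \approx 12.329$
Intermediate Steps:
$\sqrt{- \left(-8\right) \left(\frac{X{\left(-3 + 6 \cdot 0 \right)}}{6} - \frac{5}{2}\right) - -160} = \sqrt{- \left(-8\right) \left(\frac{\left(-3 + 6 \cdot 0\right)^{2}}{6} - \frac{5}{2}\right) - -160} = \sqrt{- \left(-8\right) \left(\left(-3 + 0\right)^{2} \cdot \frac{1}{6} - \frac{5}{2}\right) + 160} = \sqrt{- \left(-8\right) \left(\left(-3\right)^{2} \cdot \frac{1}{6} - \frac{5}{2}\right) + 160} = \sqrt{- \left(-8\right) \left(9 \cdot \frac{1}{6} - \frac{5}{2}\right) + 160} = \sqrt{- \left(-8\right) \left(\frac{3}{2} - \frac{5}{2}\right) + 160} = \sqrt{- \left(-8\right) \left(-1\right) + 160} = \sqrt{\left(-1\right) 8 + 160} = \sqrt{-8 + 160} = \sqrt{152} = 2 \sqrt{38}$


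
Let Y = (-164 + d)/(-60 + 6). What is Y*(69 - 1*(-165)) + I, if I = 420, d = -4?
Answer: 1148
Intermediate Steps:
Y = 28/9 (Y = (-164 - 4)/(-60 + 6) = -168/(-54) = -168*(-1/54) = 28/9 ≈ 3.1111)
Y*(69 - 1*(-165)) + I = 28*(69 - 1*(-165))/9 + 420 = 28*(69 + 165)/9 + 420 = (28/9)*234 + 420 = 728 + 420 = 1148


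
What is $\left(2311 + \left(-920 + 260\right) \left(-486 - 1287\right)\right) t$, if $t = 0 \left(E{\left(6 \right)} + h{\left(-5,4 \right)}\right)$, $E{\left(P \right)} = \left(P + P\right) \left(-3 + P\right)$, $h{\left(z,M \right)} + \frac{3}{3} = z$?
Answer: $0$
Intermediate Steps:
$h{\left(z,M \right)} = -1 + z$
$E{\left(P \right)} = 2 P \left(-3 + P\right)$
$t = 0$ ($t = 0 \left(2 \cdot 6 \left(-3 + 6\right) - 6\right) = 0 \left(2 \cdot 6 \cdot 3 - 6\right) = 0 \left(36 - 6\right) = 0 \cdot 30 = 0$)
$\left(2311 + \left(-920 + 260\right) \left(-486 - 1287\right)\right) t = \left(2311 + \left(-920 + 260\right) \left(-486 - 1287\right)\right) 0 = \left(2311 - -1170180\right) 0 = \left(2311 + 1170180\right) 0 = 1172491 \cdot 0 = 0$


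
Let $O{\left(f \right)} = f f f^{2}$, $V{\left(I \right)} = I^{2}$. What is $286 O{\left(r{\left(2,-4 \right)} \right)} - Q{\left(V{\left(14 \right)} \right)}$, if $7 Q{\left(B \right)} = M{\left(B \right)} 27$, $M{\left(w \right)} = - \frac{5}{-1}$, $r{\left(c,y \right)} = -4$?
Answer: $\frac{512377}{7} \approx 73197.0$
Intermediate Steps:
$M{\left(w \right)} = 5$ ($M{\left(w \right)} = \left(-5\right) \left(-1\right) = 5$)
$O{\left(f \right)} = f^{4}$ ($O{\left(f \right)} = f^{2} f^{2} = f^{4}$)
$Q{\left(B \right)} = \frac{135}{7}$ ($Q{\left(B \right)} = \frac{5 \cdot 27}{7} = \frac{1}{7} \cdot 135 = \frac{135}{7}$)
$286 O{\left(r{\left(2,-4 \right)} \right)} - Q{\left(V{\left(14 \right)} \right)} = 286 \left(-4\right)^{4} - \frac{135}{7} = 286 \cdot 256 - \frac{135}{7} = 73216 - \frac{135}{7} = \frac{512377}{7}$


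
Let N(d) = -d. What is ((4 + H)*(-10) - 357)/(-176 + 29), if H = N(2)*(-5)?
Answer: 71/21 ≈ 3.3810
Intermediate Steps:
H = 10 (H = -1*2*(-5) = -2*(-5) = 10)
((4 + H)*(-10) - 357)/(-176 + 29) = ((4 + 10)*(-10) - 357)/(-176 + 29) = (14*(-10) - 357)/(-147) = (-140 - 357)*(-1/147) = -497*(-1/147) = 71/21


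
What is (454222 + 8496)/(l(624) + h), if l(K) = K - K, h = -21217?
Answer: -462718/21217 ≈ -21.809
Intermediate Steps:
l(K) = 0
(454222 + 8496)/(l(624) + h) = (454222 + 8496)/(0 - 21217) = 462718/(-21217) = 462718*(-1/21217) = -462718/21217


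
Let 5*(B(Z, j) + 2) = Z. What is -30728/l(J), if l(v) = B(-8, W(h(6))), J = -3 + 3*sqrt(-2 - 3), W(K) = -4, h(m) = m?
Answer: 76820/9 ≈ 8535.6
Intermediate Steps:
J = -3 + 3*I*sqrt(5) (J = -3 + 3*sqrt(-5) = -3 + 3*(I*sqrt(5)) = -3 + 3*I*sqrt(5) ≈ -3.0 + 6.7082*I)
B(Z, j) = -2 + Z/5
l(v) = -18/5 (l(v) = -2 + (1/5)*(-8) = -2 - 8/5 = -18/5)
-30728/l(J) = -30728/(-18/5) = -30728*(-5/18) = 76820/9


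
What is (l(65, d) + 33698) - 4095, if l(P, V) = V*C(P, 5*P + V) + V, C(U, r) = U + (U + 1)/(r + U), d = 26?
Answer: 250585/8 ≈ 31323.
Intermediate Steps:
C(U, r) = U + (1 + U)/(U + r)
l(P, V) = V + V*(1 + P + P**2 + P*(V + 5*P))/(V + 6*P) (l(P, V) = V*((1 + P + P**2 + P*(5*P + V))/(P + (5*P + V))) + V = V*((1 + P + P**2 + P*(V + 5*P))/(P + (V + 5*P))) + V = V*((1 + P + P**2 + P*(V + 5*P))/(V + 6*P)) + V = V*(1 + P + P**2 + P*(V + 5*P))/(V + 6*P) + V = V + V*(1 + P + P**2 + P*(V + 5*P))/(V + 6*P))
(l(65, d) + 33698) - 4095 = (26*(1 + 26 + 6*65**2 + 7*65 + 65*26)/(26 + 6*65) + 33698) - 4095 = (26*(1 + 26 + 6*4225 + 455 + 1690)/(26 + 390) + 33698) - 4095 = (26*(1 + 26 + 25350 + 455 + 1690)/416 + 33698) - 4095 = (26*(1/416)*27522 + 33698) - 4095 = (13761/8 + 33698) - 4095 = 283345/8 - 4095 = 250585/8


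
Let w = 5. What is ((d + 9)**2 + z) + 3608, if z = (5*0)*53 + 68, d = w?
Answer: 3872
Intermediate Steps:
d = 5
z = 68 (z = 0*53 + 68 = 0 + 68 = 68)
((d + 9)**2 + z) + 3608 = ((5 + 9)**2 + 68) + 3608 = (14**2 + 68) + 3608 = (196 + 68) + 3608 = 264 + 3608 = 3872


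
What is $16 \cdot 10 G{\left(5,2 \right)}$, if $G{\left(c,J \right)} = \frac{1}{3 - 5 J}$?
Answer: $- \frac{160}{7} \approx -22.857$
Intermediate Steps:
$16 \cdot 10 G{\left(5,2 \right)} = 16 \cdot 10 \left(- \frac{1}{-3 + 5 \cdot 2}\right) = 160 \left(- \frac{1}{-3 + 10}\right) = 160 \left(- \frac{1}{7}\right) = - \frac{160}{7}$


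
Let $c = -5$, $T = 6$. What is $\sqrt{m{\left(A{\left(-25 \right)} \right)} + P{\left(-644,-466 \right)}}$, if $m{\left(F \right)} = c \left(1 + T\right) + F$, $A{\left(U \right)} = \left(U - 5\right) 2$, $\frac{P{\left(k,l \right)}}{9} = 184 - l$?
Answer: $\sqrt{5755} \approx 75.862$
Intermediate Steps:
$P{\left(k,l \right)} = 1656 - 9 l$ ($P{\left(k,l \right)} = 9 \left(184 - l\right) = 1656 - 9 l$)
$A{\left(U \right)} = -10 + 2 U$ ($A{\left(U \right)} = \left(-5 + U\right) 2 = -10 + 2 U$)
$m{\left(F \right)} = -35 + F$ ($m{\left(F \right)} = - 5 \left(1 + 6\right) + F = \left(-5\right) 7 + F = -35 + F$)
$\sqrt{m{\left(A{\left(-25 \right)} \right)} + P{\left(-644,-466 \right)}} = \sqrt{\left(-35 + \left(-10 + 2 \left(-25\right)\right)\right) + \left(1656 - -4194\right)} = \sqrt{\left(-35 - 60\right) + \left(1656 + 4194\right)} = \sqrt{\left(-35 - 60\right) + 5850} = \sqrt{-95 + 5850} = \sqrt{5755}$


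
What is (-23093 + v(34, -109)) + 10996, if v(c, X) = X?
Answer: -12206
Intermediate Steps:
(-23093 + v(34, -109)) + 10996 = (-23093 - 109) + 10996 = -23202 + 10996 = -12206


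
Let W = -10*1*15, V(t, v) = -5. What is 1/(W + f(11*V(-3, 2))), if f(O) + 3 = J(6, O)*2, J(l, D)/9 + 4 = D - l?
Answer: -1/1323 ≈ -0.00075586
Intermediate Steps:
J(l, D) = -36 - 9*l + 9*D (J(l, D) = -36 + 9*(D - l) = -36 + (-9*l + 9*D) = -36 - 9*l + 9*D)
f(O) = -183 + 18*O (f(O) = -3 + (-36 - 9*6 + 9*O)*2 = -3 + (-36 - 54 + 9*O)*2 = -3 + (-90 + 9*O)*2 = -3 + (-180 + 18*O) = -183 + 18*O)
W = -150 (W = -10*15 = -150)
1/(W + f(11*V(-3, 2))) = 1/(-150 + (-183 + 18*(11*(-5)))) = 1/(-150 + (-183 + 18*(-55))) = 1/(-150 + (-183 - 990)) = 1/(-150 - 1173) = 1/(-1323) = -1/1323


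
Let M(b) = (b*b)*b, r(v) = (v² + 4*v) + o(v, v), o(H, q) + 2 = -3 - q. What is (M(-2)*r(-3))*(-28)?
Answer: -1120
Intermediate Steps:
o(H, q) = -5 - q (o(H, q) = -2 + (-3 - q) = -5 - q)
r(v) = -5 + v² + 3*v (r(v) = (v² + 4*v) + (-5 - v) = -5 + v² + 3*v)
M(b) = b³ (M(b) = b²*b = b³)
(M(-2)*r(-3))*(-28) = ((-2)³*(-5 + (-3)² + 3*(-3)))*(-28) = -8*(-5 + 9 - 9)*(-28) = -8*(-5)*(-28) = 40*(-28) = -1120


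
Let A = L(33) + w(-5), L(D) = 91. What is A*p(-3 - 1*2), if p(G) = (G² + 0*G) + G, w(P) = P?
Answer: 1720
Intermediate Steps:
p(G) = G + G² (p(G) = (G² + 0) + G = G² + G = G + G²)
A = 86 (A = 91 - 5 = 86)
A*p(-3 - 1*2) = 86*((-3 - 1*2)*(1 + (-3 - 1*2))) = 86*((-3 - 2)*(1 + (-3 - 2))) = 86*(-5*(1 - 5)) = 86*(-5*(-4)) = 86*20 = 1720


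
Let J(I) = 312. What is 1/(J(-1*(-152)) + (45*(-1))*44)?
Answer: -1/1668 ≈ -0.00059952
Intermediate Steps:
1/(J(-1*(-152)) + (45*(-1))*44) = 1/(312 + (45*(-1))*44) = 1/(312 - 45*44) = 1/(312 - 1980) = 1/(-1668) = -1/1668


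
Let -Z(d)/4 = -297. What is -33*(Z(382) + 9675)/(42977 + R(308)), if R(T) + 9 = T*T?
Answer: -119493/45944 ≈ -2.6008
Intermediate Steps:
R(T) = -9 + T² (R(T) = -9 + T*T = -9 + T²)
Z(d) = 1188 (Z(d) = -4*(-297) = 1188)
-33*(Z(382) + 9675)/(42977 + R(308)) = -33*(1188 + 9675)/(42977 + (-9 + 308²)) = -358479/(42977 + (-9 + 94864)) = -358479/(42977 + 94855) = -358479/137832 = -33*3621/45944 = -119493/45944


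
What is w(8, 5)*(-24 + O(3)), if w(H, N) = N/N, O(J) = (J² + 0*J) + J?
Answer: -12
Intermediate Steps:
O(J) = J + J² (O(J) = (J² + 0) + J = J² + J = J + J²)
w(H, N) = 1
w(8, 5)*(-24 + O(3)) = 1*(-24 + 3*(1 + 3)) = 1*(-24 + 3*4) = 1*(-24 + 12) = 1*(-12) = -12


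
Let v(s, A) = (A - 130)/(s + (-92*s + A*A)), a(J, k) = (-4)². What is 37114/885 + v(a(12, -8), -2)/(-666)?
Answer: 90632093/2161170 ≈ 41.937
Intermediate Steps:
a(J, k) = 16
v(s, A) = (-130 + A)/(A² - 91*s) (v(s, A) = (-130 + A)/(s + (-92*s + A²)) = (-130 + A)/(s + (A² - 92*s)) = (-130 + A)/(A² - 91*s))
37114/885 + v(a(12, -8), -2)/(-666) = 37114/885 + ((-130 - 2)/((-2)² - 91*16))/(-666) = 37114*(1/885) + (-132/(4 - 1456))*(-1/666) = 37114/885 + (-132/(-1452))*(-1/666) = 37114/885 - 1/1452*(-132)*(-1/666) = 37114/885 + (1/11)*(-1/666) = 37114/885 - 1/7326 = 90632093/2161170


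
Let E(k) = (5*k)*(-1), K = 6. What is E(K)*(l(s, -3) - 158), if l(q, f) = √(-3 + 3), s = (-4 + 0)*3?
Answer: 4740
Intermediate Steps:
E(k) = -5*k
s = -12 (s = -4*3 = -12)
l(q, f) = 0 (l(q, f) = √0 = 0)
E(K)*(l(s, -3) - 158) = (-5*6)*(0 - 158) = -30*(-158) = 4740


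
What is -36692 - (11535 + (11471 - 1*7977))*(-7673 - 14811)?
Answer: 337875344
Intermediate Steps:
-36692 - (11535 + (11471 - 1*7977))*(-7673 - 14811) = -36692 - (11535 + (11471 - 7977))*(-22484) = -36692 - (11535 + 3494)*(-22484) = -36692 - 15029*(-22484) = -36692 - 1*(-337912036) = -36692 + 337912036 = 337875344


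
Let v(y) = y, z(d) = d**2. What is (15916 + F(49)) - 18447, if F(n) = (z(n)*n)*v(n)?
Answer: 5762270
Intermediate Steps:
F(n) = n**4 (F(n) = (n**2*n)*n = n**3*n = n**4)
(15916 + F(49)) - 18447 = (15916 + 49**4) - 18447 = (15916 + 5764801) - 18447 = 5780717 - 18447 = 5762270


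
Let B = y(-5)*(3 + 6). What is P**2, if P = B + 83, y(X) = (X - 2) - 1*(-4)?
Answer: 3136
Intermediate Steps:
y(X) = 2 + X (y(X) = (-2 + X) + 4 = 2 + X)
B = -27 (B = (2 - 5)*(3 + 6) = -3*9 = -27)
P = 56 (P = -27 + 83 = 56)
P**2 = 56**2 = 3136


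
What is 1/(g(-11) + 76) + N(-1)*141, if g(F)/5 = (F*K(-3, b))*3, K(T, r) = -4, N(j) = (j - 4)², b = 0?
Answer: 2594401/736 ≈ 3525.0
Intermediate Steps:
N(j) = (-4 + j)²
g(F) = -60*F (g(F) = 5*((F*(-4))*3) = 5*(-4*F*3) = 5*(-12*F) = -60*F)
1/(g(-11) + 76) + N(-1)*141 = 1/(-60*(-11) + 76) + (-4 - 1)²*141 = 1/(660 + 76) + (-5)²*141 = 1/736 + 25*141 = 1/736 + 3525 = 2594401/736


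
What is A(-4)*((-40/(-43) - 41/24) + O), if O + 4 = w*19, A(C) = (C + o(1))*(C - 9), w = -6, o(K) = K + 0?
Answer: -1593527/344 ≈ -4632.3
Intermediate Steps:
o(K) = K
A(C) = (1 + C)*(-9 + C) (A(C) = (C + 1)*(C - 9) = (1 + C)*(-9 + C))
O = -118 (O = -4 - 6*19 = -4 - 114 = -118)
A(-4)*((-40/(-43) - 41/24) + O) = (-9 + (-4)**2 - 8*(-4))*((-40/(-43) - 41/24) - 118) = (-9 + 16 + 32)*((-40*(-1/43) - 41*1/24) - 118) = 39*((40/43 - 41/24) - 118) = 39*(-803/1032 - 118) = 39*(-122579/1032) = -1593527/344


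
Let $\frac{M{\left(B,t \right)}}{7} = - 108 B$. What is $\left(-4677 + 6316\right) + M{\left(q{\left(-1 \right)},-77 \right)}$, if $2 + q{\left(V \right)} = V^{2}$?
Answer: $2395$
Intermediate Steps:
$q{\left(V \right)} = -2 + V^{2}$
$M{\left(B,t \right)} = - 756 B$ ($M{\left(B,t \right)} = 7 \left(- 108 B\right) = - 756 B$)
$\left(-4677 + 6316\right) + M{\left(q{\left(-1 \right)},-77 \right)} = \left(-4677 + 6316\right) - 756 \left(-2 + \left(-1\right)^{2}\right) = 1639 - 756 \left(-2 + 1\right) = 1639 - -756 = 1639 + 756 = 2395$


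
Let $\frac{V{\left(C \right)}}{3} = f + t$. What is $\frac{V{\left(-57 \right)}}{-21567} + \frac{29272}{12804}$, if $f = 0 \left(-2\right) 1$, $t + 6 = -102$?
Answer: $\frac{52954810}{23011989} \approx 2.3012$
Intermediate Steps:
$t = -108$ ($t = -6 - 102 = -108$)
$f = 0$ ($f = 0 \cdot 1 = 0$)
$V{\left(C \right)} = -324$ ($V{\left(C \right)} = 3 \left(0 - 108\right) = 3 \left(-108\right) = -324$)
$\frac{V{\left(-57 \right)}}{-21567} + \frac{29272}{12804} = - \frac{324}{-21567} + \frac{29272}{12804} = \left(-324\right) \left(- \frac{1}{21567}\right) + 29272 \cdot \frac{1}{12804} = \frac{108}{7189} + \frac{7318}{3201} = \frac{52954810}{23011989}$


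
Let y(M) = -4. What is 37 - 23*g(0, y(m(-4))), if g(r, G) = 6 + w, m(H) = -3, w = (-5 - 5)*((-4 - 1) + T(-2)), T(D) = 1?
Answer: -1021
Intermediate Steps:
w = 40 (w = (-5 - 5)*((-4 - 1) + 1) = -10*(-5 + 1) = -10*(-4) = 40)
g(r, G) = 46 (g(r, G) = 6 + 40 = 46)
37 - 23*g(0, y(m(-4))) = 37 - 23*46 = 37 - 1058 = -1021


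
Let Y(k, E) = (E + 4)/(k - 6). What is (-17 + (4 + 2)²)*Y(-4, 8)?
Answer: -114/5 ≈ -22.800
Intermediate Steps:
Y(k, E) = (4 + E)/(-6 + k)
(-17 + (4 + 2)²)*Y(-4, 8) = (-17 + (4 + 2)²)*((4 + 8)/(-6 - 4)) = (-17 + 6²)*(12/(-10)) = (-17 + 36)*(-⅒*12) = 19*(-6/5) = -114/5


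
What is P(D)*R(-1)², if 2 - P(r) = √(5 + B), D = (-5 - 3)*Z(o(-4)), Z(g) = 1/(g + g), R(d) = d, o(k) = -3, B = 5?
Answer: 2 - √10 ≈ -1.1623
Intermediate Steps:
Z(g) = 1/(2*g)
D = 4/3 (D = (-5 - 3)*((½)/(-3)) = -4*(-1)/3 = -8*(-⅙) = 4/3 ≈ 1.3333)
P(r) = 2 - √10 (P(r) = 2 - √(5 + 5) = 2 - √10)
P(D)*R(-1)² = (2 - √10)*(-1)² = (2 - √10)*1 = 2 - √10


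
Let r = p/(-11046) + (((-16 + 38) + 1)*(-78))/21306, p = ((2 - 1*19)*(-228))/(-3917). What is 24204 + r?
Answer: 619788719225631/25606960547 ≈ 24204.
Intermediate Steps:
p = -3876/3917 (p = ((2 - 19)*(-228))*(-1/3917) = -17*(-228)*(-1/3917) = 3876*(-1/3917) = -3876/3917 ≈ -0.98953)
r = -2153853957/25606960547 (r = -3876/3917/(-11046) + (((-16 + 38) + 1)*(-78))/21306 = -3876/3917*(-1/11046) + ((22 + 1)*(-78))*(1/21306) = 646/7211197 + (23*(-78))*(1/21306) = 646/7211197 - 1794*1/21306 = 646/7211197 - 299/3551 = -2153853957/25606960547 ≈ -0.084112)
24204 + r = 24204 - 2153853957/25606960547 = 619788719225631/25606960547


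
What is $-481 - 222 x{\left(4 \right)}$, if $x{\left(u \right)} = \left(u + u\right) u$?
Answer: $-7585$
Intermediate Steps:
$x{\left(u \right)} = 2 u^{2}$ ($x{\left(u \right)} = 2 u u = 2 u^{2}$)
$-481 - 222 x{\left(4 \right)} = -481 - 222 \cdot 2 \cdot 4^{2} = -481 - 222 \cdot 2 \cdot 16 = -481 - 7104 = -7585$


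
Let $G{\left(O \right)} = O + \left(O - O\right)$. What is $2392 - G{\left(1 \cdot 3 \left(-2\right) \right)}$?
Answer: $2398$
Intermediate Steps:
$G{\left(O \right)} = O$ ($G{\left(O \right)} = O + 0 = O$)
$2392 - G{\left(1 \cdot 3 \left(-2\right) \right)} = 2392 - 1 \cdot 3 \left(-2\right) = 2392 - 3 \left(-2\right) = 2392 - -6 = 2392 + 6 = 2398$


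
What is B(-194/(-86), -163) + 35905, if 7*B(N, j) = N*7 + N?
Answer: 10808181/301 ≈ 35908.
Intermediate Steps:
B(N, j) = 8*N/7 (B(N, j) = (N*7 + N)/7 = (7*N + N)/7 = (8*N)/7 = 8*N/7)
B(-194/(-86), -163) + 35905 = 8*(-194/(-86))/7 + 35905 = 8*(-194*(-1/86))/7 + 35905 = (8/7)*(97/43) + 35905 = 776/301 + 35905 = 10808181/301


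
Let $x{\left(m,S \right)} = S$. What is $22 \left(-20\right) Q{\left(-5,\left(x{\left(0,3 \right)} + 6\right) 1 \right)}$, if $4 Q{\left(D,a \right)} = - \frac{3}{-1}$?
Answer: $-330$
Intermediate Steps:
$Q{\left(D,a \right)} = \frac{3}{4}$ ($Q{\left(D,a \right)} = \frac{\left(-3\right) \frac{1}{-1}}{4} = \frac{\left(-3\right) \left(-1\right)}{4} = \frac{1}{4} \cdot 3 = \frac{3}{4}$)
$22 \left(-20\right) Q{\left(-5,\left(x{\left(0,3 \right)} + 6\right) 1 \right)} = 22 \left(-20\right) \frac{3}{4} = \left(-440\right) \frac{3}{4} = -330$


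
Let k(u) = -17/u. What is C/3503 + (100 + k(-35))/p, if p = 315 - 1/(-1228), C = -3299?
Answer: -29535264137/47426188705 ≈ -0.62276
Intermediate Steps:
p = 386821/1228 (p = 315 - 1*(-1/1228) = 315 + 1/1228 = 386821/1228 ≈ 315.00)
C/3503 + (100 + k(-35))/p = -3299/3503 + (100 - 17/(-35))/(386821/1228) = -3299*1/3503 + (100 - 17*(-1/35))*(1228/386821) = -3299/3503 + (100 + 17/35)*(1228/386821) = -3299/3503 + (3517/35)*(1228/386821) = -3299/3503 + 4318876/13538735 = -29535264137/47426188705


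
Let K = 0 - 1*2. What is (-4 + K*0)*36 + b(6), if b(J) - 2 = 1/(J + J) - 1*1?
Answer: -1715/12 ≈ -142.92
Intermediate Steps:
K = -2 (K = 0 - 2 = -2)
b(J) = 1 + 1/(2*J) (b(J) = 2 + (1/(J + J) - 1*1) = 2 + (1/(2*J) - 1) = 2 + (-1 + 1/(2*J)) = 1 + 1/(2*J))
(-4 + K*0)*36 + b(6) = (-4 - 2*0)*36 + (1/2 + 6)/6 = (-4 + 0)*36 + (1/6)*(13/2) = -4*36 + 13/12 = -144 + 13/12 = -1715/12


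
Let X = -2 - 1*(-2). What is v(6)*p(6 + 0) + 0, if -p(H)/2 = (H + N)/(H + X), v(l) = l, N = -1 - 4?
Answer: -2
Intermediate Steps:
X = 0 (X = -2 + 2 = 0)
N = -5
p(H) = -2*(-5 + H)/H (p(H) = -2*(H - 5)/(H + 0) = -2*(-5 + H)/H)
v(6)*p(6 + 0) + 0 = 6*(-2 + 10/(6 + 0)) + 0 = 6*(-2 + 10/6) + 0 = 6*(-2 + 10*(⅙)) + 0 = 6*(-2 + 5/3) + 0 = 6*(-⅓) + 0 = -2 + 0 = -2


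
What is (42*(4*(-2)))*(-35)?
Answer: 11760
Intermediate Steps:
(42*(4*(-2)))*(-35) = (42*(-8))*(-35) = -336*(-35) = 11760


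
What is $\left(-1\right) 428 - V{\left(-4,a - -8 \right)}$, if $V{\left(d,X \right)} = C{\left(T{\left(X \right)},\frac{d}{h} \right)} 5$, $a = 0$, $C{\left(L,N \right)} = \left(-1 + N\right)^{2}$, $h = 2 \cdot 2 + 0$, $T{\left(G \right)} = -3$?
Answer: $-448$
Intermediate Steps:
$h = 4$ ($h = 4 + 0 = 4$)
$V{\left(d,X \right)} = 5 \left(-1 + \frac{d}{4}\right)^{2}$ ($V{\left(d,X \right)} = \left(-1 + \frac{d}{4}\right)^{2} \cdot 5 = 5 \left(-1 + \frac{d}{4}\right)^{2}$)
$\left(-1\right) 428 - V{\left(-4,a - -8 \right)} = \left(-1\right) 428 - \frac{5 \left(-4 - 4\right)^{2}}{16} = -428 - \frac{5 \left(-8\right)^{2}}{16} = -428 - \frac{5}{16} \cdot 64 = -428 - 20 = -448$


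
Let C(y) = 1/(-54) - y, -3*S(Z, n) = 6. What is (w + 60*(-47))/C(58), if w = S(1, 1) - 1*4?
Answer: 152604/3133 ≈ 48.709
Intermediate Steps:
S(Z, n) = -2 (S(Z, n) = -⅓*6 = -2)
w = -6 (w = -2 - 1*4 = -2 - 4 = -6)
C(y) = -1/54 - y
(w + 60*(-47))/C(58) = (-6 + 60*(-47))/(-1/54 - 1*58) = (-6 - 2820)/(-1/54 - 58) = -2826/(-3133/54) = -2826*(-54/3133) = 152604/3133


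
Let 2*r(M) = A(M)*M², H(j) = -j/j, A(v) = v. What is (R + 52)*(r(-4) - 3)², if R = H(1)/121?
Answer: 7706475/121 ≈ 63690.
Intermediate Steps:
H(j) = -1 (H(j) = -1*1 = -1)
r(M) = M³/2 (r(M) = (M*M²)/2 = M³/2)
R = -1/121 ≈ -0.0082645
(R + 52)*(r(-4) - 3)² = (-1/121 + 52)*((½)*(-4)³ - 3)² = 6291*((½)*(-64) - 3)²/121 = 6291*(-32 - 3)²/121 = (6291/121)*(-35)² = (6291/121)*1225 = 7706475/121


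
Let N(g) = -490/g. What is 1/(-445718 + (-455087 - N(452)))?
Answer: -226/203581685 ≈ -1.1101e-6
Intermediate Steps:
1/(-445718 + (-455087 - N(452))) = 1/(-445718 + (-455087 - (-490)/452)) = 1/(-445718 + (-455087 - 1*(-245/226))) = 1/(-445718 + (-455087 + 245/226)) = 1/(-445718 - 102849417/226) = 1/(-203581685/226) = -226/203581685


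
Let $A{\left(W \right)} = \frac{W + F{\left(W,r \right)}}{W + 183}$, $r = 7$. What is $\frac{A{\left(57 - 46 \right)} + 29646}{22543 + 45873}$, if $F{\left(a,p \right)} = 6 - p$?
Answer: $\frac{2875667}{6636352} \approx 0.43332$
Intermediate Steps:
$A{\left(W \right)} = \frac{-1 + W}{183 + W}$ ($A{\left(W \right)} = \frac{W + \left(6 - 7\right)}{W + 183} = \frac{W + \left(6 - 7\right)}{183 + W} = \frac{W - 1}{183 + W} = \frac{-1 + W}{183 + W}$)
$\frac{A{\left(57 - 46 \right)} + 29646}{22543 + 45873} = \frac{\frac{-1 + \left(57 - 46\right)}{183 + \left(57 - 46\right)} + 29646}{22543 + 45873} = \frac{\frac{-1 + \left(57 - 46\right)}{183 + \left(57 - 46\right)} + 29646}{68416} = \left(\frac{-1 + 11}{183 + 11} + 29646\right) \frac{1}{68416} = \left(\frac{1}{194} \cdot 10 + 29646\right) \frac{1}{68416} = \left(\frac{5}{97} + 29646\right) \frac{1}{68416} = \frac{2875667}{97} \cdot \frac{1}{68416} = \frac{2875667}{6636352}$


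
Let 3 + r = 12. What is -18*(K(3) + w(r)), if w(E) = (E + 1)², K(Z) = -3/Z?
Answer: -1782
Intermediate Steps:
r = 9 (r = -3 + 12 = 9)
w(E) = (1 + E)²
-18*(K(3) + w(r)) = -18*(-3/3 + (1 + 9)²) = -18*(-3*⅓ + 10²) = -18*(-1 + 100) = -18*99 = -1782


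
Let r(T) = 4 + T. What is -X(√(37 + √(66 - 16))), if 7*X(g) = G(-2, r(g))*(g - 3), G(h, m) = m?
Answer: -25/7 - 5*√2/7 - √(37 + 5*√2)/7 ≈ -5.5300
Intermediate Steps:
X(g) = (-3 + g)*(4 + g)/7 (X(g) = ((4 + g)*(g - 3))/7 = ((4 + g)*(-3 + g))/7 = ((-3 + g)*(4 + g))/7 = (-3 + g)*(4 + g)/7)
-X(√(37 + √(66 - 16))) = -(-3 + √(37 + √(66 - 16)))*(4 + √(37 + √(66 - 16)))/7 = -(-3 + √(37 + √50))*(4 + √(37 + √50))/7 = -(-3 + √(37 + 5*√2))*(4 + √(37 + 5*√2))/7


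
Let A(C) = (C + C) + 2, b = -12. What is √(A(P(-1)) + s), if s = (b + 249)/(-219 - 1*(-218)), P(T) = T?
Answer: I*√237 ≈ 15.395*I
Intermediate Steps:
A(C) = 2 + 2*C (A(C) = 2*C + 2 = 2 + 2*C)
s = -237 (s = (-12 + 249)/(-219 - 1*(-218)) = 237/(-219 + 218) = 237/(-1) = 237*(-1) = -237)
√(A(P(-1)) + s) = √((2 + 2*(-1)) - 237) = √((2 - 2) - 237) = √(0 - 237) = √(-237) = I*√237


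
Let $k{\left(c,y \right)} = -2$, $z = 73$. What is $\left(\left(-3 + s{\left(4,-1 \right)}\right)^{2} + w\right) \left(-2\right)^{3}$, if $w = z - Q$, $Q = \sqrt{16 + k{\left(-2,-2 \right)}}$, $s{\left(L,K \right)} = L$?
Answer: $-592 + 8 \sqrt{14} \approx -562.07$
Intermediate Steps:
$Q = \sqrt{14}$ ($Q = \sqrt{16 - 2} = \sqrt{14} \approx 3.7417$)
$w = 73 - \sqrt{14} \approx 69.258$
$\left(\left(-3 + s{\left(4,-1 \right)}\right)^{2} + w\right) \left(-2\right)^{3} = \left(\left(-3 + 4\right)^{2} + \left(73 - \sqrt{14}\right)\right) \left(-2\right)^{3} = \left(1^{2} + \left(73 - \sqrt{14}\right)\right) \left(-8\right) = \left(1 + \left(73 - \sqrt{14}\right)\right) \left(-8\right) = \left(74 - \sqrt{14}\right) \left(-8\right) = -592 + 8 \sqrt{14}$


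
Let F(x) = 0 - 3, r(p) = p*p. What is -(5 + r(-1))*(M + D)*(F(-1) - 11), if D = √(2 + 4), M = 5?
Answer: 420 + 84*√6 ≈ 625.76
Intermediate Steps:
r(p) = p²
F(x) = -3
D = √6 ≈ 2.4495
-(5 + r(-1))*(M + D)*(F(-1) - 11) = -(5 + (-1)²)*(5 + √6)*(-3 - 11) = -(5 + 1)*(5 + √6)*(-14) = -6*(5 + √6)*(-14) = -(30 + 6*√6)*(-14) = -(-420 - 84*√6) = 420 + 84*√6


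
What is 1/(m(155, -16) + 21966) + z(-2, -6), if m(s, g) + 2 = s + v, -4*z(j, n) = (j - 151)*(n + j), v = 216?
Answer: -6834509/22335 ≈ -306.00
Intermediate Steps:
z(j, n) = -(-151 + j)*(j + n)/4 (z(j, n) = -(j - 151)*(n + j)/4 = -(-151 + j)*(j + n)/4)
m(s, g) = 214 + s (m(s, g) = -2 + (s + 216) = -2 + (216 + s) = 214 + s)
1/(m(155, -16) + 21966) + z(-2, -6) = 1/((214 + 155) + 21966) + (-1/4*(-2)**2 + (151/4)*(-2) + (151/4)*(-6) - 1/4*(-2)*(-6)) = 1/(369 + 21966) + (-1/4*4 - 151/2 - 453/2 - 3) = 1/22335 + (-1 - 151/2 - 453/2 - 3) = 1/22335 - 306 = -6834509/22335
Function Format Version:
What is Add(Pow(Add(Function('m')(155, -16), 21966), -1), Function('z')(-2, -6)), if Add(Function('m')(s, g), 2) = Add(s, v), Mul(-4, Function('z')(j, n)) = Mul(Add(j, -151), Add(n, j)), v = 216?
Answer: Rational(-6834509, 22335) ≈ -306.00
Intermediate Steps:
Function('z')(j, n) = Mul(Rational(-1, 4), Add(-151, j), Add(j, n)) (Function('z')(j, n) = Mul(Rational(-1, 4), Mul(Add(j, -151), Add(n, j))) = Mul(Rational(-1, 4), Mul(Add(-151, j), Add(j, n))) = Mul(Rational(-1, 4), Add(-151, j), Add(j, n)))
Function('m')(s, g) = Add(214, s) (Function('m')(s, g) = Add(-2, Add(s, 216)) = Add(-2, Add(216, s)) = Add(214, s))
Add(Pow(Add(Function('m')(155, -16), 21966), -1), Function('z')(-2, -6)) = Add(Pow(Add(Add(214, 155), 21966), -1), Add(Mul(Rational(-1, 4), Pow(-2, 2)), Mul(Rational(151, 4), -2), Mul(Rational(151, 4), -6), Mul(Rational(-1, 4), -2, -6))) = Add(Pow(Add(369, 21966), -1), Add(Mul(Rational(-1, 4), 4), Rational(-151, 2), Rational(-453, 2), -3)) = Add(Pow(22335, -1), Add(-1, Rational(-151, 2), Rational(-453, 2), -3)) = Add(Rational(1, 22335), -306) = Rational(-6834509, 22335)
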